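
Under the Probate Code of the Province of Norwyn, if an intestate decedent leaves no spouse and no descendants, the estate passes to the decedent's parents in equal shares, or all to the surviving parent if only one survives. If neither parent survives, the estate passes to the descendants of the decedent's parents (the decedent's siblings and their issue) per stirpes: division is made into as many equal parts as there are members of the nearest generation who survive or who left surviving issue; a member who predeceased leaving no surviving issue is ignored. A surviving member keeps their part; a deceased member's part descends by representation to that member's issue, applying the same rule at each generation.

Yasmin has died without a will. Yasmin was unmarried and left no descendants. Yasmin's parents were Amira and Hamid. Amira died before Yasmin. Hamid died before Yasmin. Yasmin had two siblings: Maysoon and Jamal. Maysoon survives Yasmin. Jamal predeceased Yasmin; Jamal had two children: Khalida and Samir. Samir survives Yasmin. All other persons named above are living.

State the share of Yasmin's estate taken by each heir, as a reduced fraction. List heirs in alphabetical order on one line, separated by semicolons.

Khalida 1/4; Maysoon 1/2; Samir 1/4

Neither parent survives and there are no descendants, so the estate passes to Yasmin's siblings and their issue per stirpes.
The estate is divided into 2 equal shares of 1/2 among Maysoon, Jamal.
Maysoon is living and takes 1/2.
Jamal predeceased; the 1/2 allotted to Jamal's branch passes to Jamal's issue by representation.
The 1/2 is divided into 2 equal shares of 1/4 among Khalida, Samir.
Khalida is living and takes 1/4.
Samir is living and takes 1/4.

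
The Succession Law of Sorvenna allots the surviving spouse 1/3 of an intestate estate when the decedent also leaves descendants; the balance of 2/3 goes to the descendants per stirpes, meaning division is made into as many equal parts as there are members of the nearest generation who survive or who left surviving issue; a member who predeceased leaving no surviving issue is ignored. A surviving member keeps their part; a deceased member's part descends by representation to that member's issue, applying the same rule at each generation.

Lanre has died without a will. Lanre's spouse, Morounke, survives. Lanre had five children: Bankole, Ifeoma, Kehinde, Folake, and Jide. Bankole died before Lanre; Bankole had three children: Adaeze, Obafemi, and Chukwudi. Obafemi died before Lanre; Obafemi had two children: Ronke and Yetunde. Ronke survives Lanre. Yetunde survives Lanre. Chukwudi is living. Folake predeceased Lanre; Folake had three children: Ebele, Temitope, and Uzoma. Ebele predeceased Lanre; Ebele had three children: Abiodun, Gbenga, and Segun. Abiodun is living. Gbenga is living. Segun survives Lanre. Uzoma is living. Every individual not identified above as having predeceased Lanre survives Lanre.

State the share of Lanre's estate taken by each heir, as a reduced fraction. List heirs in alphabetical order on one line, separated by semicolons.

Abiodun 2/135; Adaeze 2/45; Chukwudi 2/45; Gbenga 2/135; Ifeoma 2/15; Jide 2/15; Kehinde 2/15; Morounke 1/3; Ronke 1/45; Segun 2/135; Temitope 2/45; Uzoma 2/45; Yetunde 1/45

Morounke, as surviving spouse, takes 1/3.
The remaining 2/3 passes to Lanre's descendants per stirpes.
The 2/3 is divided into 5 equal shares of 2/15 among Bankole, Ifeoma, Kehinde, Folake, Jide.
Bankole predeceased; the 2/15 allotted to Bankole's branch passes to Bankole's issue by representation.
The 2/15 is divided into 3 equal shares of 2/45 among Adaeze, Obafemi, Chukwudi.
Adaeze is living and takes 2/45.
Obafemi predeceased; the 2/45 allotted to Obafemi's branch passes to Obafemi's issue by representation.
The 2/45 is divided into 2 equal shares of 1/45 among Ronke, Yetunde.
Ronke is living and takes 1/45.
Yetunde is living and takes 1/45.
Chukwudi is living and takes 2/45.
Ifeoma is living and takes 2/15.
Kehinde is living and takes 2/15.
Folake predeceased; the 2/15 allotted to Folake's branch passes to Folake's issue by representation.
The 2/15 is divided into 3 equal shares of 2/45 among Ebele, Temitope, Uzoma.
Ebele predeceased; the 2/45 allotted to Ebele's branch passes to Ebele's issue by representation.
The 2/45 is divided into 3 equal shares of 2/135 among Abiodun, Gbenga, Segun.
Abiodun is living and takes 2/135.
Gbenga is living and takes 2/135.
Segun is living and takes 2/135.
Temitope is living and takes 2/45.
Uzoma is living and takes 2/45.
Jide is living and takes 2/15.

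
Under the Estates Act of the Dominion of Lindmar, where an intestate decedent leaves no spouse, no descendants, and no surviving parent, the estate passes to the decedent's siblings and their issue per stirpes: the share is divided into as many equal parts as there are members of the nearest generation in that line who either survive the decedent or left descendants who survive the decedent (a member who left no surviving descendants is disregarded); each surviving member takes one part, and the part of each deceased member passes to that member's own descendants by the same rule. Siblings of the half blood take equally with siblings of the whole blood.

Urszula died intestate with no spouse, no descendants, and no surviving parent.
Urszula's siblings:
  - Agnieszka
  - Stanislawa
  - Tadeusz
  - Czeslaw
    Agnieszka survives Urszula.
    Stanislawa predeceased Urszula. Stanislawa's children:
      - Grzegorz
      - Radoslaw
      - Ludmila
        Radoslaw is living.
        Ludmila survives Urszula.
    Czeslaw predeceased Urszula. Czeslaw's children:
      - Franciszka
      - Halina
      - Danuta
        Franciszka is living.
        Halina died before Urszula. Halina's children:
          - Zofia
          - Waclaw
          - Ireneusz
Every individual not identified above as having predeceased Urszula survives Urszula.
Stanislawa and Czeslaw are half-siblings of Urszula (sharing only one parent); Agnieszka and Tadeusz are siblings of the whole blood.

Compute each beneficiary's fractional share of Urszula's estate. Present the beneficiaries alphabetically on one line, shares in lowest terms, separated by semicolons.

No spouse, descendants, or parent survives, so the estate passes to Urszula's siblings per stirpes.
Half-blood and whole-blood siblings take equally under the stated rule.
The estate is divided into 4 equal shares of 1/4 among Agnieszka, Stanislawa, Tadeusz, Czeslaw.
Agnieszka is living and takes 1/4.
Stanislawa predeceased; the 1/4 allotted to Stanislawa's branch passes to Stanislawa's issue by representation.
The 1/4 is divided into 3 equal shares of 1/12 among Grzegorz, Radoslaw, Ludmila.
Grzegorz is living and takes 1/12.
Radoslaw is living and takes 1/12.
Ludmila is living and takes 1/12.
Tadeusz is living and takes 1/4.
Czeslaw predeceased; the 1/4 allotted to Czeslaw's branch passes to Czeslaw's issue by representation.
The 1/4 is divided into 3 equal shares of 1/12 among Franciszka, Halina, Danuta.
Franciszka is living and takes 1/12.
Halina predeceased; the 1/12 allotted to Halina's branch passes to Halina's issue by representation.
The 1/12 is divided into 3 equal shares of 1/36 among Zofia, Waclaw, Ireneusz.
Zofia is living and takes 1/36.
Waclaw is living and takes 1/36.
Ireneusz is living and takes 1/36.
Danuta is living and takes 1/12.

Agnieszka 1/4; Danuta 1/12; Franciszka 1/12; Grzegorz 1/12; Ireneusz 1/36; Ludmila 1/12; Radoslaw 1/12; Tadeusz 1/4; Waclaw 1/36; Zofia 1/36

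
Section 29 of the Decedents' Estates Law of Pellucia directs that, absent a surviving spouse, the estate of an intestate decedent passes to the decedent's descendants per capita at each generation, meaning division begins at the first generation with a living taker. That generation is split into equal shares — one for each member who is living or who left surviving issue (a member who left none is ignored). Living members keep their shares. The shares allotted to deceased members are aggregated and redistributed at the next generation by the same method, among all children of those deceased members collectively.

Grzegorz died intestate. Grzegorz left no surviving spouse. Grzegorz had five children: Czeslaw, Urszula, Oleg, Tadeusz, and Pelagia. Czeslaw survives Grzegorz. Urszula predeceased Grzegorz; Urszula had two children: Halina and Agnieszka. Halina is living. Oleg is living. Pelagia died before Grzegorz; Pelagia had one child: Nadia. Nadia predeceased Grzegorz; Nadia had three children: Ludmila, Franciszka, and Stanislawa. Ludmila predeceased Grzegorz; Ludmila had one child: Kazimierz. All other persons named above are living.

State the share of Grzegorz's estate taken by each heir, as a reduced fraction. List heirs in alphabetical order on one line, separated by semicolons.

Agnieszka 2/15; Czeslaw 1/5; Franciszka 2/45; Halina 2/15; Kazimierz 2/45; Oleg 1/5; Stanislawa 2/45; Tadeusz 1/5

There is no surviving spouse, so the entire estate passes to Grzegorz's descendants per capita at each generation.
At generation 1 (Czeslaw, Urszula, Oleg, Tadeusz, Pelagia) there are 5 shares of (1)/5 = 1/5 each.
Living: Czeslaw, Oleg, and Tadeusz — each takes 1/5.
Deceased: Urszula and Pelagia. Their combined 2/5 is pooled and carried to generation 2.
At generation 2 (Halina, Agnieszka, Nadia) there are 3 shares of (2/5)/3 = 2/15 each.
Living: Halina and Agnieszka — each takes 2/15.
Deceased: Nadia. That 2/15 share is carried to generation 3.
At generation 3 (Ludmila, Franciszka, Stanislawa) there are 3 shares of (2/15)/3 = 2/45 each.
Living: Franciszka and Stanislawa — each takes 2/45.
Deceased: Ludmila. That 2/45 share is carried to generation 4.
At generation 4 (Kazimierz) there are 1 shares of (2/45)/1 = 2/45 each.
Living: Kazimierz — each takes 2/45.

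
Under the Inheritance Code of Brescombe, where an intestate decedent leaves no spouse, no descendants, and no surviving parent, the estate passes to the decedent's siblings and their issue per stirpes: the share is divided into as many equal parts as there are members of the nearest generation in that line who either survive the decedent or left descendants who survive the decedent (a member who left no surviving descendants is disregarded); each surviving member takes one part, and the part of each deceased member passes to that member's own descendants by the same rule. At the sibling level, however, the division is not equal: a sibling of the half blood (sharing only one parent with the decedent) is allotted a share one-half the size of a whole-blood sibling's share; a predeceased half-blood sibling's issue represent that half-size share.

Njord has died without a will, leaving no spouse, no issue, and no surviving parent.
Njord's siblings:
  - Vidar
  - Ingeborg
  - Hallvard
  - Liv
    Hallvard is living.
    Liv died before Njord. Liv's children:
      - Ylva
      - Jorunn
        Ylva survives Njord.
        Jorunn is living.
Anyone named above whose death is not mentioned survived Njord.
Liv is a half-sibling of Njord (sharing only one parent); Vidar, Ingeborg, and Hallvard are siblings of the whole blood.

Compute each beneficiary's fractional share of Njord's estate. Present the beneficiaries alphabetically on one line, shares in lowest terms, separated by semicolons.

Hallvard 2/7; Ingeborg 2/7; Jorunn 1/14; Vidar 2/7; Ylva 1/14

No spouse, descendants, or parent survives, so the estate passes to Njord's siblings per stirpes.
Half-blood siblings count for one-half the weight of whole-blood siblings at the initial division.
Dividing 1 in proportion to weights (total weight 7/2): Vidar (weight 1) → 2/7; Ingeborg (weight 1) → 2/7; Hallvard (weight 1) → 2/7; Liv (weight 1/2) → 1/7.
Vidar is living and takes 2/7.
Ingeborg is living and takes 2/7.
Hallvard is living and takes 2/7.
Liv predeceased; the 1/7 allotted to Liv's branch passes to Liv's issue by representation.
The 1/7 is divided into 2 equal shares of 1/14 among Ylva, Jorunn.
Ylva is living and takes 1/14.
Jorunn is living and takes 1/14.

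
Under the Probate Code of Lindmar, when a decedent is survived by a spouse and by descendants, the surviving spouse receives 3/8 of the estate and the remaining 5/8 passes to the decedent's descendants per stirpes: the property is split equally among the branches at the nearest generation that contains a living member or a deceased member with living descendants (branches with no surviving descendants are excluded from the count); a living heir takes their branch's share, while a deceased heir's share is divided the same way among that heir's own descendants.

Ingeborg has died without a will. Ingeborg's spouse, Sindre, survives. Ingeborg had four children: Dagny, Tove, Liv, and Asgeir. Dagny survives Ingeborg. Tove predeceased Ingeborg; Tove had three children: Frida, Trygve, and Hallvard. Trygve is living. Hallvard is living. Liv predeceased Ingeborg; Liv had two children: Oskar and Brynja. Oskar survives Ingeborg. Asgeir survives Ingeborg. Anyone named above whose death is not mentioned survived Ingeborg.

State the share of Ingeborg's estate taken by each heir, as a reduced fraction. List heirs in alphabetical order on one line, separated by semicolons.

Asgeir 5/32; Brynja 5/64; Dagny 5/32; Frida 5/96; Hallvard 5/96; Oskar 5/64; Sindre 3/8; Trygve 5/96

Sindre, as surviving spouse, takes 3/8.
The remaining 5/8 passes to Ingeborg's descendants per stirpes.
The 5/8 is divided into 4 equal shares of 5/32 among Dagny, Tove, Liv, Asgeir.
Dagny is living and takes 5/32.
Tove predeceased; the 5/32 allotted to Tove's branch passes to Tove's issue by representation.
The 5/32 is divided into 3 equal shares of 5/96 among Frida, Trygve, Hallvard.
Frida is living and takes 5/96.
Trygve is living and takes 5/96.
Hallvard is living and takes 5/96.
Liv predeceased; the 5/32 allotted to Liv's branch passes to Liv's issue by representation.
The 5/32 is divided into 2 equal shares of 5/64 among Oskar, Brynja.
Oskar is living and takes 5/64.
Brynja is living and takes 5/64.
Asgeir is living and takes 5/32.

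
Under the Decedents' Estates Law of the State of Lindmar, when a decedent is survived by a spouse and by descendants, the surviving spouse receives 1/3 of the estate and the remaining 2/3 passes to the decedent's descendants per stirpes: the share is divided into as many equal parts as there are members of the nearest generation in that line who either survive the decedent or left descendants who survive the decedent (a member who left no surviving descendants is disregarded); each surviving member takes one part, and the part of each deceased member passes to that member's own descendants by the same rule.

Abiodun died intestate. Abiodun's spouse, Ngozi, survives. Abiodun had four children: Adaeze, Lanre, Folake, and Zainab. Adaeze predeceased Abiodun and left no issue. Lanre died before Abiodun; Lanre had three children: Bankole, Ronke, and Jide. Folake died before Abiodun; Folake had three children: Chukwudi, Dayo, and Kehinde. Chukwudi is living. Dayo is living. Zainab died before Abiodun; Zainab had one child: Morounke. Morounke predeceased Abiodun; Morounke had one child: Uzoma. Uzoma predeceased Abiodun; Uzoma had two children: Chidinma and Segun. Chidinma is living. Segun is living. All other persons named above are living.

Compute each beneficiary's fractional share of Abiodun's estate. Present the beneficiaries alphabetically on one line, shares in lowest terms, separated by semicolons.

Bankole 2/27; Chidinma 1/9; Chukwudi 2/27; Dayo 2/27; Jide 2/27; Kehinde 2/27; Ngozi 1/3; Ronke 2/27; Segun 1/9

Ngozi, as surviving spouse, takes 1/3.
The remaining 2/3 passes to Abiodun's descendants per stirpes.
Adaeze left no surviving issue, so that branch lapses and is disregarded.
The 2/3 is divided into 3 equal shares of 2/9 among Lanre, Folake, Zainab.
Lanre predeceased; the 2/9 allotted to Lanre's branch passes to Lanre's issue by representation.
The 2/9 is divided into 3 equal shares of 2/27 among Bankole, Ronke, Jide.
Bankole is living and takes 2/27.
Ronke is living and takes 2/27.
Jide is living and takes 2/27.
Folake predeceased; the 2/9 allotted to Folake's branch passes to Folake's issue by representation.
The 2/9 is divided into 3 equal shares of 2/27 among Chukwudi, Dayo, Kehinde.
Chukwudi is living and takes 2/27.
Dayo is living and takes 2/27.
Kehinde is living and takes 2/27.
Zainab predeceased; the 2/9 allotted to Zainab's branch passes to Zainab's issue by representation.
Morounke's line is the sole branch at this level, so the full 2/9 passes to Morounke's issue by representation.
Uzoma's line is the sole branch at this level, so the full 2/9 passes to Uzoma's issue by representation.
The 2/9 is divided into 2 equal shares of 1/9 among Chidinma, Segun.
Chidinma is living and takes 1/9.
Segun is living and takes 1/9.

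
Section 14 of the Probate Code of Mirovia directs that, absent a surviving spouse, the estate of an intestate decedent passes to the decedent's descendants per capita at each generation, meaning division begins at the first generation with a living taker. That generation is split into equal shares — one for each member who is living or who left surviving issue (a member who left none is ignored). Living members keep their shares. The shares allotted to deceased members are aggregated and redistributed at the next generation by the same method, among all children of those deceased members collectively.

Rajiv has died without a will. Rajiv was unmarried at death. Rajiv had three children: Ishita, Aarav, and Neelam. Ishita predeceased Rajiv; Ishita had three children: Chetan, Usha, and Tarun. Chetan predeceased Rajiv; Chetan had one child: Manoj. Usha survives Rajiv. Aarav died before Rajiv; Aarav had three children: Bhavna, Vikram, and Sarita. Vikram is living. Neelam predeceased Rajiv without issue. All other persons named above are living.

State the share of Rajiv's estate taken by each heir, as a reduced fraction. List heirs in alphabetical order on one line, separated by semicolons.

Bhavna 1/6; Manoj 1/6; Sarita 1/6; Tarun 1/6; Usha 1/6; Vikram 1/6

There is no surviving spouse, so the entire estate passes to Rajiv's descendants per capita at each generation.
No one at generation 1 (Ishita, Aarav) is living; moving to the next generation.
At generation 2 (Chetan, Usha, Tarun, Bhavna, Vikram, Sarita) there are 6 shares of (1)/6 = 1/6 each.
Living: Usha, Tarun, Bhavna, Vikram, and Sarita — each takes 1/6.
Deceased: Chetan. That 1/6 share is carried to generation 3.
At generation 3 (Manoj) there are 1 shares of (1/6)/1 = 1/6 each.
Living: Manoj — each takes 1/6.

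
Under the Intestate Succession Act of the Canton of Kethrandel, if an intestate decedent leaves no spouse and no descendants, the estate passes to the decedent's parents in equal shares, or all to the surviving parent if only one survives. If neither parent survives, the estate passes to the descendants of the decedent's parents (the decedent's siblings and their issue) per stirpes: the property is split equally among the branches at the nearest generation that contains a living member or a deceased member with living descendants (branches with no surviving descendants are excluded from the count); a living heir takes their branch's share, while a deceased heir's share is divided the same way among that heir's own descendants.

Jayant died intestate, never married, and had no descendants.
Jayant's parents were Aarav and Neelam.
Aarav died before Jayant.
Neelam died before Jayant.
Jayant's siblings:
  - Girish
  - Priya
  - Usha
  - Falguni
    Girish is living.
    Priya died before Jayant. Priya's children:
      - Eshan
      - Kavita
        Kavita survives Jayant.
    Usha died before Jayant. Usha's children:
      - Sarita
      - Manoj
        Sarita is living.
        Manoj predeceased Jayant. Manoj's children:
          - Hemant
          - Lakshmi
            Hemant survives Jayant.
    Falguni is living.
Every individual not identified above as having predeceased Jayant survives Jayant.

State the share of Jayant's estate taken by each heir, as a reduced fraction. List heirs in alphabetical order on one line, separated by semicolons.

Eshan 1/8; Falguni 1/4; Girish 1/4; Hemant 1/16; Kavita 1/8; Lakshmi 1/16; Sarita 1/8

Neither parent survives and there are no descendants, so the estate passes to Jayant's siblings and their issue per stirpes.
The estate is divided into 4 equal shares of 1/4 among Girish, Priya, Usha, Falguni.
Girish is living and takes 1/4.
Priya predeceased; the 1/4 allotted to Priya's branch passes to Priya's issue by representation.
The 1/4 is divided into 2 equal shares of 1/8 among Eshan, Kavita.
Eshan is living and takes 1/8.
Kavita is living and takes 1/8.
Usha predeceased; the 1/4 allotted to Usha's branch passes to Usha's issue by representation.
The 1/4 is divided into 2 equal shares of 1/8 among Sarita, Manoj.
Sarita is living and takes 1/8.
Manoj predeceased; the 1/8 allotted to Manoj's branch passes to Manoj's issue by representation.
The 1/8 is divided into 2 equal shares of 1/16 among Hemant, Lakshmi.
Hemant is living and takes 1/16.
Lakshmi is living and takes 1/16.
Falguni is living and takes 1/4.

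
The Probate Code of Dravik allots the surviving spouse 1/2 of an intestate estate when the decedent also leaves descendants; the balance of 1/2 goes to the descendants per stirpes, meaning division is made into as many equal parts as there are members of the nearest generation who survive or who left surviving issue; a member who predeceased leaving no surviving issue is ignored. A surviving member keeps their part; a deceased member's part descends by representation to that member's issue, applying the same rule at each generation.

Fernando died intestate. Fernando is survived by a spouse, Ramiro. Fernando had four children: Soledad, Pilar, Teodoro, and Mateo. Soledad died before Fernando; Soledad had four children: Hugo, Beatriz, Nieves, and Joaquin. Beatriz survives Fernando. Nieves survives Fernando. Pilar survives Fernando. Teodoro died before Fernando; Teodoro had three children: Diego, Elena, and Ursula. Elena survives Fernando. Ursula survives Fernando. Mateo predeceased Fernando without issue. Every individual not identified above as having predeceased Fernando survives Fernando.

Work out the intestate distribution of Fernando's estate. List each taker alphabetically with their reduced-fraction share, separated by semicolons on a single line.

Ramiro, as surviving spouse, takes 1/2.
The remaining 1/2 passes to Fernando's descendants per stirpes.
Mateo left no surviving issue, so that branch lapses and is disregarded.
The 1/2 is divided into 3 equal shares of 1/6 among Soledad, Pilar, Teodoro.
Soledad predeceased; the 1/6 allotted to Soledad's branch passes to Soledad's issue by representation.
The 1/6 is divided into 4 equal shares of 1/24 among Hugo, Beatriz, Nieves, Joaquin.
Hugo is living and takes 1/24.
Beatriz is living and takes 1/24.
Nieves is living and takes 1/24.
Joaquin is living and takes 1/24.
Pilar is living and takes 1/6.
Teodoro predeceased; the 1/6 allotted to Teodoro's branch passes to Teodoro's issue by representation.
The 1/6 is divided into 3 equal shares of 1/18 among Diego, Elena, Ursula.
Diego is living and takes 1/18.
Elena is living and takes 1/18.
Ursula is living and takes 1/18.

Beatriz 1/24; Diego 1/18; Elena 1/18; Hugo 1/24; Joaquin 1/24; Nieves 1/24; Pilar 1/6; Ramiro 1/2; Ursula 1/18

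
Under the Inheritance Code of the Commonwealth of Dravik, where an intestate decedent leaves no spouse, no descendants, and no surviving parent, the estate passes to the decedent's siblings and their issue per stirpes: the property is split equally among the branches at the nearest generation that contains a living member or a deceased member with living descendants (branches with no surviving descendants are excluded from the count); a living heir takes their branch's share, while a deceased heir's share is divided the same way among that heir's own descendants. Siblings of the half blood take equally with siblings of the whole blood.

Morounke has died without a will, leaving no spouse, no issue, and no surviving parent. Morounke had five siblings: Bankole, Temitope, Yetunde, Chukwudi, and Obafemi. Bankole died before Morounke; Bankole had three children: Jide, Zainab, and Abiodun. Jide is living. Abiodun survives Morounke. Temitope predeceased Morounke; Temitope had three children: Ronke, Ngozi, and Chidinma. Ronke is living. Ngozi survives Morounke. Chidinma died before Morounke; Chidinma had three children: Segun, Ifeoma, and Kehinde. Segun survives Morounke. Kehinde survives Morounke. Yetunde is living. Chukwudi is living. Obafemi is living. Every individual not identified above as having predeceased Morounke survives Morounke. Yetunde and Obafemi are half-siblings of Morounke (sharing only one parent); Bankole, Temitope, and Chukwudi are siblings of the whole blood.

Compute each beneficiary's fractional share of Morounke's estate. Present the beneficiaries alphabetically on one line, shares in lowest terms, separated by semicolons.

No spouse, descendants, or parent survives, so the estate passes to Morounke's siblings per stirpes.
Half-blood and whole-blood siblings take equally under the stated rule.
The estate is divided into 5 equal shares of 1/5 among Bankole, Temitope, Yetunde, Chukwudi, Obafemi.
Bankole predeceased; the 1/5 allotted to Bankole's branch passes to Bankole's issue by representation.
The 1/5 is divided into 3 equal shares of 1/15 among Jide, Zainab, Abiodun.
Jide is living and takes 1/15.
Zainab is living and takes 1/15.
Abiodun is living and takes 1/15.
Temitope predeceased; the 1/5 allotted to Temitope's branch passes to Temitope's issue by representation.
The 1/5 is divided into 3 equal shares of 1/15 among Ronke, Ngozi, Chidinma.
Ronke is living and takes 1/15.
Ngozi is living and takes 1/15.
Chidinma predeceased; the 1/15 allotted to Chidinma's branch passes to Chidinma's issue by representation.
The 1/15 is divided into 3 equal shares of 1/45 among Segun, Ifeoma, Kehinde.
Segun is living and takes 1/45.
Ifeoma is living and takes 1/45.
Kehinde is living and takes 1/45.
Yetunde is living and takes 1/5.
Chukwudi is living and takes 1/5.
Obafemi is living and takes 1/5.

Abiodun 1/15; Chukwudi 1/5; Ifeoma 1/45; Jide 1/15; Kehinde 1/45; Ngozi 1/15; Obafemi 1/5; Ronke 1/15; Segun 1/45; Yetunde 1/5; Zainab 1/15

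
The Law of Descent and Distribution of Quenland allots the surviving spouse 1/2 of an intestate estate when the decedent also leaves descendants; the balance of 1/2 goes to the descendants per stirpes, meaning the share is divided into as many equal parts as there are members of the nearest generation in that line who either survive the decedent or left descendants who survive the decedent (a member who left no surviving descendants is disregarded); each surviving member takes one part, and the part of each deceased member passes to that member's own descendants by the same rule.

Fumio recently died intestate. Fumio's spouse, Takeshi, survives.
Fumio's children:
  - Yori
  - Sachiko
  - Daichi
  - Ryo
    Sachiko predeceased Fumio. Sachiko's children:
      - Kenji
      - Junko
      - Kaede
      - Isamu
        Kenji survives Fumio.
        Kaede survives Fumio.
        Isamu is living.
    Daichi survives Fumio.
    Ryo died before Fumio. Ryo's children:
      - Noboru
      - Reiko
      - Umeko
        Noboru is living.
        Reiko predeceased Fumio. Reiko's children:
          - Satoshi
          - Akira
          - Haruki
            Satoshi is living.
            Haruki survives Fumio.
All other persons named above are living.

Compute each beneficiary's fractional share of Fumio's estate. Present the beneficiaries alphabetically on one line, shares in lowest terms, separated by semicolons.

Akira 1/72; Daichi 1/8; Haruki 1/72; Isamu 1/32; Junko 1/32; Kaede 1/32; Kenji 1/32; Noboru 1/24; Satoshi 1/72; Takeshi 1/2; Umeko 1/24; Yori 1/8

Takeshi, as surviving spouse, takes 1/2.
The remaining 1/2 passes to Fumio's descendants per stirpes.
The 1/2 is divided into 4 equal shares of 1/8 among Yori, Sachiko, Daichi, Ryo.
Yori is living and takes 1/8.
Sachiko predeceased; the 1/8 allotted to Sachiko's branch passes to Sachiko's issue by representation.
The 1/8 is divided into 4 equal shares of 1/32 among Kenji, Junko, Kaede, Isamu.
Kenji is living and takes 1/32.
Junko is living and takes 1/32.
Kaede is living and takes 1/32.
Isamu is living and takes 1/32.
Daichi is living and takes 1/8.
Ryo predeceased; the 1/8 allotted to Ryo's branch passes to Ryo's issue by representation.
The 1/8 is divided into 3 equal shares of 1/24 among Noboru, Reiko, Umeko.
Noboru is living and takes 1/24.
Reiko predeceased; the 1/24 allotted to Reiko's branch passes to Reiko's issue by representation.
The 1/24 is divided into 3 equal shares of 1/72 among Satoshi, Akira, Haruki.
Satoshi is living and takes 1/72.
Akira is living and takes 1/72.
Haruki is living and takes 1/72.
Umeko is living and takes 1/24.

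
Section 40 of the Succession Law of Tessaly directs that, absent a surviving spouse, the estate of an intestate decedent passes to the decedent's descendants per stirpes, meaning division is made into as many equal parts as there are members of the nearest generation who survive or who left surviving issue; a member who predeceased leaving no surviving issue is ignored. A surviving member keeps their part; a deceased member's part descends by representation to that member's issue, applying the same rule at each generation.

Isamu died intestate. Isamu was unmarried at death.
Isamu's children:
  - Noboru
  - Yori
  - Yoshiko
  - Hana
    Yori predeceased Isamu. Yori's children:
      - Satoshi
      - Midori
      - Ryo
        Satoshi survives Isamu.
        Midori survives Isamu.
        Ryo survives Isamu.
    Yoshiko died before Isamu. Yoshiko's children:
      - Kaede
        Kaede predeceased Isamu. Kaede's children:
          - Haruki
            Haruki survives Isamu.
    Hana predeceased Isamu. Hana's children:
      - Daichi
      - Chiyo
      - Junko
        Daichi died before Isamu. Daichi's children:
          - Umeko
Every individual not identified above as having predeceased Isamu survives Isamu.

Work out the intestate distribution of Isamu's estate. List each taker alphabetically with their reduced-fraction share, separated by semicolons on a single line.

There is no surviving spouse, so the entire estate passes to Isamu's descendants per stirpes.
The estate is divided into 4 equal shares of 1/4 among Noboru, Yori, Yoshiko, Hana.
Noboru is living and takes 1/4.
Yori predeceased; the 1/4 allotted to Yori's branch passes to Yori's issue by representation.
The 1/4 is divided into 3 equal shares of 1/12 among Satoshi, Midori, Ryo.
Satoshi is living and takes 1/12.
Midori is living and takes 1/12.
Ryo is living and takes 1/12.
Yoshiko predeceased; the 1/4 allotted to Yoshiko's branch passes to Yoshiko's issue by representation.
Kaede's line is the sole branch at this level, so the full 1/4 passes to Kaede's issue by representation.
Haruki is the sole taker at this level and receives the full 1/4.
Hana predeceased; the 1/4 allotted to Hana's branch passes to Hana's issue by representation.
The 1/4 is divided into 3 equal shares of 1/12 among Daichi, Chiyo, Junko.
Daichi predeceased; the 1/12 allotted to Daichi's branch passes to Daichi's issue by representation.
Umeko is the sole taker at this level and receives the full 1/12.
Chiyo is living and takes 1/12.
Junko is living and takes 1/12.

Chiyo 1/12; Haruki 1/4; Junko 1/12; Midori 1/12; Noboru 1/4; Ryo 1/12; Satoshi 1/12; Umeko 1/12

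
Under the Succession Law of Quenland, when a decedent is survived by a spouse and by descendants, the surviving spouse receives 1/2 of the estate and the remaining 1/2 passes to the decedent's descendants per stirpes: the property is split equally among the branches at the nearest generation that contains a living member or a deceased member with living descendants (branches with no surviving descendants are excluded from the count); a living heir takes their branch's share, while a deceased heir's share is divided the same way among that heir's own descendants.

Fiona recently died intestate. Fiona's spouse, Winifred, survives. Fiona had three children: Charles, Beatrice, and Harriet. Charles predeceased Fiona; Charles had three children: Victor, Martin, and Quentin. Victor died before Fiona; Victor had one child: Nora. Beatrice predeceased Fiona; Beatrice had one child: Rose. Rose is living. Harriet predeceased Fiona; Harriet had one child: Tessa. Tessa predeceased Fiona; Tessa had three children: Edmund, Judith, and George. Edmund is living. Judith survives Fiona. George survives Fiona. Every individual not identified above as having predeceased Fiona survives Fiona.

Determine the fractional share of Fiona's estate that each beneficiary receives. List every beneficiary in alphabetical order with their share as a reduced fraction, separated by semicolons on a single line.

Edmund 1/18; George 1/18; Judith 1/18; Martin 1/18; Nora 1/18; Quentin 1/18; Rose 1/6; Winifred 1/2

Winifred, as surviving spouse, takes 1/2.
The remaining 1/2 passes to Fiona's descendants per stirpes.
The 1/2 is divided into 3 equal shares of 1/6 among Charles, Beatrice, Harriet.
Charles predeceased; the 1/6 allotted to Charles's branch passes to Charles's issue by representation.
The 1/6 is divided into 3 equal shares of 1/18 among Victor, Martin, Quentin.
Victor predeceased; the 1/18 allotted to Victor's branch passes to Victor's issue by representation.
Nora is the sole taker at this level and receives the full 1/18.
Martin is living and takes 1/18.
Quentin is living and takes 1/18.
Beatrice predeceased; the 1/6 allotted to Beatrice's branch passes to Beatrice's issue by representation.
Rose is the sole taker at this level and receives the full 1/6.
Harriet predeceased; the 1/6 allotted to Harriet's branch passes to Harriet's issue by representation.
Tessa's line is the sole branch at this level, so the full 1/6 passes to Tessa's issue by representation.
The 1/6 is divided into 3 equal shares of 1/18 among Edmund, Judith, George.
Edmund is living and takes 1/18.
Judith is living and takes 1/18.
George is living and takes 1/18.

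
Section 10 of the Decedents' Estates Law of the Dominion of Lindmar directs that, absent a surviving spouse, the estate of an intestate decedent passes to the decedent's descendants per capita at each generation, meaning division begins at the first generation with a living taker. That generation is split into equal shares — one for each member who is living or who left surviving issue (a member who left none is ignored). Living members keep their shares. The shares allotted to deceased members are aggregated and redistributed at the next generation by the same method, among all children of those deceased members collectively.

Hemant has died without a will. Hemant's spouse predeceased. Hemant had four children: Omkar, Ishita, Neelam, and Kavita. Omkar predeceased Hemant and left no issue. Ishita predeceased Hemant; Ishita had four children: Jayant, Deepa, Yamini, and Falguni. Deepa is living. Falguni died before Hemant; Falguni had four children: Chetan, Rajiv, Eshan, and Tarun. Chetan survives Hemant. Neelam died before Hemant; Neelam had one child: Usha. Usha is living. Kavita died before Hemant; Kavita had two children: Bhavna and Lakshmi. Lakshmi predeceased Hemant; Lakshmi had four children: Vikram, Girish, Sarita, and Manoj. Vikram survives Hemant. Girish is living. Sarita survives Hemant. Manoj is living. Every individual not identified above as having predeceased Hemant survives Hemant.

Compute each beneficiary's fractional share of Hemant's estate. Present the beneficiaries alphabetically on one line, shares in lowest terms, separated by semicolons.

There is no surviving spouse, so the entire estate passes to Hemant's descendants per capita at each generation.
No one at generation 1 (Ishita, Neelam, Kavita) is living; moving to the next generation.
At generation 2 (Jayant, Deepa, Yamini, Falguni, Usha, Bhavna, Lakshmi) there are 7 shares of (1)/7 = 1/7 each.
Living: Jayant, Deepa, Yamini, Usha, and Bhavna — each takes 1/7.
Deceased: Falguni and Lakshmi. Their combined 2/7 is pooled and carried to generation 3.
At generation 3 (Chetan, Rajiv, Eshan, Tarun, Vikram, Girish, Sarita, Manoj) there are 8 shares of (2/7)/8 = 1/28 each.
Living: Chetan, Rajiv, Eshan, Tarun, Vikram, Girish, Sarita, and Manoj — each takes 1/28.

Bhavna 1/7; Chetan 1/28; Deepa 1/7; Eshan 1/28; Girish 1/28; Jayant 1/7; Manoj 1/28; Rajiv 1/28; Sarita 1/28; Tarun 1/28; Usha 1/7; Vikram 1/28; Yamini 1/7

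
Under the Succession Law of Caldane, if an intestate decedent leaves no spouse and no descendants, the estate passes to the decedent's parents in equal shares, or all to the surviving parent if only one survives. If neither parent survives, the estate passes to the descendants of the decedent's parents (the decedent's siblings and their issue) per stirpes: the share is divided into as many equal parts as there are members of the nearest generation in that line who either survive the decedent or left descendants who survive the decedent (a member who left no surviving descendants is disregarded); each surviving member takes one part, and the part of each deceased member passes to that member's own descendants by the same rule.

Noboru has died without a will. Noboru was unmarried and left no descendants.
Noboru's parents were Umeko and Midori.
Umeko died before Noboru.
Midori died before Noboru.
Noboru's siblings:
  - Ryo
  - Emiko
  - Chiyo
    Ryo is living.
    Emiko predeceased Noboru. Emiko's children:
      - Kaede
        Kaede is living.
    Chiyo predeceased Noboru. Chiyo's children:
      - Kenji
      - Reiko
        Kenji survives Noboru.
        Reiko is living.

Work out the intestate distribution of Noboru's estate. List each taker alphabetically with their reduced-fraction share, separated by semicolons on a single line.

Neither parent survives and there are no descendants, so the estate passes to Noboru's siblings and their issue per stirpes.
The estate is divided into 3 equal shares of 1/3 among Ryo, Emiko, Chiyo.
Ryo is living and takes 1/3.
Emiko predeceased; the 1/3 allotted to Emiko's branch passes to Emiko's issue by representation.
Kaede is the sole taker at this level and receives the full 1/3.
Chiyo predeceased; the 1/3 allotted to Chiyo's branch passes to Chiyo's issue by representation.
The 1/3 is divided into 2 equal shares of 1/6 among Kenji, Reiko.
Kenji is living and takes 1/6.
Reiko is living and takes 1/6.

Kaede 1/3; Kenji 1/6; Reiko 1/6; Ryo 1/3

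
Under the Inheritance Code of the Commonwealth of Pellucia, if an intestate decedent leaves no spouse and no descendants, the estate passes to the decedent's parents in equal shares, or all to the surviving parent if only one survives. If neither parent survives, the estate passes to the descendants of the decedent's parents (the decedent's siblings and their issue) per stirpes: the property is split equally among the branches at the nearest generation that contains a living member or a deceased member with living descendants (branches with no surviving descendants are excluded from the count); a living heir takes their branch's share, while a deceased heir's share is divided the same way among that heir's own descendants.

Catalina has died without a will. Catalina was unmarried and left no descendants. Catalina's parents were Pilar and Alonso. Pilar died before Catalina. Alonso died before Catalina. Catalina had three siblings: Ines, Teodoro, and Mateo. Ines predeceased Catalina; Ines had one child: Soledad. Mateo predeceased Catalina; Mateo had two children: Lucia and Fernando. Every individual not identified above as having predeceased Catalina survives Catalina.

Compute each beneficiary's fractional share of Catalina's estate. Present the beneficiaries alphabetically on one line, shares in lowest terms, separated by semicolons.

Fernando 1/6; Lucia 1/6; Soledad 1/3; Teodoro 1/3

Neither parent survives and there are no descendants, so the estate passes to Catalina's siblings and their issue per stirpes.
The estate is divided into 3 equal shares of 1/3 among Ines, Teodoro, Mateo.
Ines predeceased; the 1/3 allotted to Ines's branch passes to Ines's issue by representation.
Soledad is the sole taker at this level and receives the full 1/3.
Teodoro is living and takes 1/3.
Mateo predeceased; the 1/3 allotted to Mateo's branch passes to Mateo's issue by representation.
The 1/3 is divided into 2 equal shares of 1/6 among Lucia, Fernando.
Lucia is living and takes 1/6.
Fernando is living and takes 1/6.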